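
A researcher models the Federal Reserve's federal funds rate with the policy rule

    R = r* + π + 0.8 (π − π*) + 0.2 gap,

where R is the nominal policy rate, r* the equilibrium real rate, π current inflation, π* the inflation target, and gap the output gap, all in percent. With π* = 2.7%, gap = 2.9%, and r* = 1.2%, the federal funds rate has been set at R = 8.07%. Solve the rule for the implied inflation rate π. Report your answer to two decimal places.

4.69%

Collecting π: R = r* + (1 + 0.8) π − 0.8 π* + 0.2 gap
1.8 π = 8.07 − 1.2 + 0.8 × 2.7 − 0.2 × 2.9 = 8.45
π = 8.45 / 1.8 = 4.69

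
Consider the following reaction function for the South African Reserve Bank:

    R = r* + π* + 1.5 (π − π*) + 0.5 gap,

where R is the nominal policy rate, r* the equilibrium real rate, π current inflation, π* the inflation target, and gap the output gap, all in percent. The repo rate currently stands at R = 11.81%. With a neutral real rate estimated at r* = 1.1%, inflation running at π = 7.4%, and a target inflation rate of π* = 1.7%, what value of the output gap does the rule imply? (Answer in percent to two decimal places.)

0.92%

0.5 gap = 11.81 − 1.1 − 1.7 − 1.5 × (7.4 − 1.7) = 0.46
gap = 0.46 / 0.5 = 0.92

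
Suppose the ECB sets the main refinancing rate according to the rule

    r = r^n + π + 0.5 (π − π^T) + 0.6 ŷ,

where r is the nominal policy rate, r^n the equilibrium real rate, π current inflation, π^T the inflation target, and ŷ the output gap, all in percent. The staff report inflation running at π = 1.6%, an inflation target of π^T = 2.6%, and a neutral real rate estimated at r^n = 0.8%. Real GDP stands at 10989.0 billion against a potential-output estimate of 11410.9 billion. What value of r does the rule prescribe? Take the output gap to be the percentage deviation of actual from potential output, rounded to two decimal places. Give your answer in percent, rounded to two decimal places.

-0.32%

Output gap = 100 × (10989.0 − 11410.9) / 11410.9 = -3.70%.
r = 0.80 + 1.60 + 0.5 × (1.60 − 2.60) + 0.6 × (-3.70)
   = 0.80 + 1.6 − 0.5 − 2.22 = -0.32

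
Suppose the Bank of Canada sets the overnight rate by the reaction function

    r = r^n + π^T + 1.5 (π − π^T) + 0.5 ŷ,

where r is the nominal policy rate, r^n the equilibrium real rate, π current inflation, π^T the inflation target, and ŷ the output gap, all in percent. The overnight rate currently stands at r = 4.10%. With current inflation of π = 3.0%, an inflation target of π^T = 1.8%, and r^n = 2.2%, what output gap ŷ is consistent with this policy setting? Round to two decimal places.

-3.40%

0.5 ŷ = 4.10 − 2.2 − 1.8 − 1.5 × (3.0 − 1.8) = -1.7
ŷ = -1.7 / 0.5 = -3.40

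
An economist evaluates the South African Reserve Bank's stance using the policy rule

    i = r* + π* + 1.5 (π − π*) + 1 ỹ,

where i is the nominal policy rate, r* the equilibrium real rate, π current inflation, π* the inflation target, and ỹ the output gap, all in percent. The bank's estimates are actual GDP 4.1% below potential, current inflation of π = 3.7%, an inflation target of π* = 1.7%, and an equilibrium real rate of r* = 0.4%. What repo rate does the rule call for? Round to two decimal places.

Output 4.1% below potential → ỹ = -4.1.
i = 0.4 + 1.7 + 1.5 × (3.7 − 1.7) + 1 × (-4.1)
   = 0.4 + 1.7 + 3 − 4.1 = 1.00

1.00%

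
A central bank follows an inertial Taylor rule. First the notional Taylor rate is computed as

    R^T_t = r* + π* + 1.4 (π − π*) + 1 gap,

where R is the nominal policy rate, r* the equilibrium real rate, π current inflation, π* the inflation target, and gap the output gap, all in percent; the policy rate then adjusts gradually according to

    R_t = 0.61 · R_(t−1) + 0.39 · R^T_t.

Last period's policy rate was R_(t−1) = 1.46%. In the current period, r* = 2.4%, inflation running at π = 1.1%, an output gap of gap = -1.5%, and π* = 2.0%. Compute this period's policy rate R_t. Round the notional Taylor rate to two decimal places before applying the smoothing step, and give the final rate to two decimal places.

R^T_t = 2.4 + 2.0 + 1.4 × (1.1 − 2.0) + 1 × (-1.5)
   = 2.4 + 2 − 1.26 − 1.5 = 1.64
R_t = 0.61 × 1.46 + 0.39 × 1.64 = 0.8906 + 0.6396 = 1.53

1.53%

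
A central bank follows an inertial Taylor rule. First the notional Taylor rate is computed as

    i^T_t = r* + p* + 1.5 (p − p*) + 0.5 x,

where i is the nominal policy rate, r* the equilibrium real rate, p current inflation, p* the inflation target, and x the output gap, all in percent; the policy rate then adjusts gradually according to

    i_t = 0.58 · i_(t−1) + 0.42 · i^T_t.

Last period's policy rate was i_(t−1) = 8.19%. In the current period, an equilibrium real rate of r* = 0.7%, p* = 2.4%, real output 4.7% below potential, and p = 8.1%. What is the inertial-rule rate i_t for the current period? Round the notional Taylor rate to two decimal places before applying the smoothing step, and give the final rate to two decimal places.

8.66%

Output 4.7% below potential → x = -4.7.
i^T_t = 0.7 + 2.4 + 1.5 × (8.1 − 2.4) + 0.5 × (-4.7)
   = 0.7 + 2.4 + 8.55 − 2.35 = 9.30
i_t = 0.58 × 8.19 + 0.42 × 9.30 = 4.7502 + 3.906 = 8.66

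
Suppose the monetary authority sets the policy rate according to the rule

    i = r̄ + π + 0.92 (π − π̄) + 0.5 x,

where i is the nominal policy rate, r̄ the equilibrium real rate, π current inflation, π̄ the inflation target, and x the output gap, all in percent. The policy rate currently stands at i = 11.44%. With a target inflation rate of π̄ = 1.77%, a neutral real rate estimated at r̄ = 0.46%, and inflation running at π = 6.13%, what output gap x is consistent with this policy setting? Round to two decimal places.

1.68%

0.5 x = 11.44 − 0.46 − 6.13 − 0.92 × (6.13 − 1.77) = 0.8388
x = 0.8388 / 0.5 = 1.68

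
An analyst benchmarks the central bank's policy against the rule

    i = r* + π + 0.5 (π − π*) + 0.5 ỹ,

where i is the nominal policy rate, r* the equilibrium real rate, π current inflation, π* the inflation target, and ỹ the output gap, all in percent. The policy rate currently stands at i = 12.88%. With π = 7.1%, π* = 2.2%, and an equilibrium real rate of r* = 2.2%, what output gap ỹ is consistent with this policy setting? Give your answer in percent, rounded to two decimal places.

0.5 ỹ = 12.88 − 2.2 − 7.1 − 0.5 × (7.1 − 2.2) = 1.13
ỹ = 1.13 / 0.5 = 2.26

2.26%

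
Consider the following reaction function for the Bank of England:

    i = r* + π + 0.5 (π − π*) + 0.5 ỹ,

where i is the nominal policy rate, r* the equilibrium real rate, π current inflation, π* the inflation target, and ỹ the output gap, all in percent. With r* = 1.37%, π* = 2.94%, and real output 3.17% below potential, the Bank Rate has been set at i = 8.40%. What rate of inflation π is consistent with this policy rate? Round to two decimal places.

Output 3.17% below potential → ỹ = -3.17.
Collecting π: i = r* + (1 + 0.5) π − 0.5 π* + 0.5 ỹ
1.5 π = 8.40 − 1.37 + 0.5 × 2.94 − 0.5 × (-3.17) = 10.085
π = 10.085 / 1.5 = 6.72

6.72%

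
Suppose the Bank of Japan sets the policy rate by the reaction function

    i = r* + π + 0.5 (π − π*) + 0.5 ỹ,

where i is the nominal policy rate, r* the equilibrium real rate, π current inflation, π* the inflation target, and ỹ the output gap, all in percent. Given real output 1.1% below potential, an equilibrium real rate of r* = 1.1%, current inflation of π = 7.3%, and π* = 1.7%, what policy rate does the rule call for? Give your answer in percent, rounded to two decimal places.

Output 1.1% below potential → ỹ = -1.1.
i = 1.1 + 7.3 + 0.5 × (7.3 − 1.7) + 0.5 × (-1.1)
   = 1.1 + 7.3 + 2.8 − 0.55 = 10.65

10.65%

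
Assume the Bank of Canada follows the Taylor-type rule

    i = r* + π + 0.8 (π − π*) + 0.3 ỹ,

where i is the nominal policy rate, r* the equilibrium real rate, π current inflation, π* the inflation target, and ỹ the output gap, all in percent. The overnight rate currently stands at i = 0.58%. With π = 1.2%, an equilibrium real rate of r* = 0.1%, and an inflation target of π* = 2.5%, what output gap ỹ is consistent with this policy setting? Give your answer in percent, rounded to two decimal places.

0.3 ỹ = 0.58 − 0.1 − 1.2 − 0.8 × (1.2 − 2.5) = 0.32
ỹ = 0.32 / 0.3 = 1.07

1.07%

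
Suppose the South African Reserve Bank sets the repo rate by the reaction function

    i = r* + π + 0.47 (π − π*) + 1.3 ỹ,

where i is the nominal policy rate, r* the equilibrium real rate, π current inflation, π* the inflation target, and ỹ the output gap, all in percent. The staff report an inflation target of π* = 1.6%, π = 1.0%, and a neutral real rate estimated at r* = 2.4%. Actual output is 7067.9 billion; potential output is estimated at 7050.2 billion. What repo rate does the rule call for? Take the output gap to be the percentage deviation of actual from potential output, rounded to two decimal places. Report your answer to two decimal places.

3.44%

Output gap = 100 × (7067.9 − 7050.2) / 7050.2 = 0.25%.
i = 2.40 + 1.00 + 0.47 × (1.00 − 1.60) + 1.3 × 0.25
   = 2.40 + 1 − 0.282 + 0.325 = 3.44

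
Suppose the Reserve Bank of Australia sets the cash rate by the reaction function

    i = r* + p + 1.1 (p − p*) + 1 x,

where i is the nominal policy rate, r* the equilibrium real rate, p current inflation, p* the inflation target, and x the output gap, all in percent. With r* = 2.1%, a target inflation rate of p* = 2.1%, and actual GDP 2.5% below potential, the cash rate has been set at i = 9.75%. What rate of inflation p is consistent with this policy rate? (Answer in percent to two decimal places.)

5.93%

Output 2.5% below potential → x = -2.5.
Collecting p: i = r* + (1 + 1.1) p − 1.1 p* + 1 x
2.1 p = 9.75 − 2.1 + 1.1 × 2.1 − 1 × (-2.5) = 12.46
p = 12.46 / 2.1 = 5.93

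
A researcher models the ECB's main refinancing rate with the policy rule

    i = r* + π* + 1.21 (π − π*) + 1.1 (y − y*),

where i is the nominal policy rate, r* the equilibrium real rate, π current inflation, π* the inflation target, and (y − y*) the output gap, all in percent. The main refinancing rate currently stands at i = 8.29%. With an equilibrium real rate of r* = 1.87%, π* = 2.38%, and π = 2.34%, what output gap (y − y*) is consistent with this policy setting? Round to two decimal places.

3.72%

1.1 (y − y*) = 8.29 − 1.87 − 2.38 − 1.21 × (2.34 − 2.38) = 4.0884
(y − y*) = 4.0884 / 1.1 = 3.72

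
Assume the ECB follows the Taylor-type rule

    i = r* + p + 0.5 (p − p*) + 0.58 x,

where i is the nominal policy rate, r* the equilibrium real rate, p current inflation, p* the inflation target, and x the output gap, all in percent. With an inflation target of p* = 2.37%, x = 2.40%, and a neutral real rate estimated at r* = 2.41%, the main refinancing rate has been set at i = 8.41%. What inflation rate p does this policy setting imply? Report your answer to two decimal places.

Collecting p: i = r* + (1 + 0.5) p − 0.5 p* + 0.58 x
1.5 p = 8.41 − 2.41 + 0.5 × 2.37 − 0.58 × 2.40 = 5.793
p = 5.793 / 1.5 = 3.86

3.86%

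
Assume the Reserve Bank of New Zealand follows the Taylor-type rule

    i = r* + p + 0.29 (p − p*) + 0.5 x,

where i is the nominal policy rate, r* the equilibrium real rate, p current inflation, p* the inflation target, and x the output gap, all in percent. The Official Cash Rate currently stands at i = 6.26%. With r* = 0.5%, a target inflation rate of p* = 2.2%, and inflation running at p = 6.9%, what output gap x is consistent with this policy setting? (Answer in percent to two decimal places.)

-5.01%

0.5 x = 6.26 − 0.5 − 6.9 − 0.29 × (6.9 − 2.2) = -2.503
x = -2.503 / 0.5 = -5.01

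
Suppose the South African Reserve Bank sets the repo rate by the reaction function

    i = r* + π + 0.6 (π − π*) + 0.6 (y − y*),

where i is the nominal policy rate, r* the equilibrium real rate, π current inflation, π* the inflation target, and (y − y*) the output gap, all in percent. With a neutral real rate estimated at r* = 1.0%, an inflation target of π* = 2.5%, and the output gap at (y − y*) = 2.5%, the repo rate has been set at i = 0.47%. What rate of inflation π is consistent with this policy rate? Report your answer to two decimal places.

-0.33%

Collecting π: i = r* + (1 + 0.6) π − 0.6 π* + 0.6 (y − y*)
1.6 π = 0.47 − 1.0 + 0.6 × 2.5 − 0.6 × 2.5 = -0.53
π = -0.53 / 1.6 = -0.33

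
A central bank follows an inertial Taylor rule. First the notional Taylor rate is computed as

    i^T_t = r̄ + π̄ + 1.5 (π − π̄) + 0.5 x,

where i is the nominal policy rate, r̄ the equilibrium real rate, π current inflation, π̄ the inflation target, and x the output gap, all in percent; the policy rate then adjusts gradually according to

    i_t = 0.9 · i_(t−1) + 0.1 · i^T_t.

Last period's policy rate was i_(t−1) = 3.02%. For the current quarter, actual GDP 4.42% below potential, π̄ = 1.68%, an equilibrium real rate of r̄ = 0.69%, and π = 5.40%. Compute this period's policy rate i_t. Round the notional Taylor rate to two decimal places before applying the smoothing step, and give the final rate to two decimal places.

Output 4.42% below potential → x = -4.42.
i^T_t = 0.69 + 1.68 + 1.5 × (5.40 − 1.68) + 0.5 × (-4.42)
   = 0.69 + 1.68 + 5.58 − 2.21 = 5.74
i_t = 0.9 × 3.02 + 0.1 × 5.74 = 2.718 + 0.574 = 3.29

3.29%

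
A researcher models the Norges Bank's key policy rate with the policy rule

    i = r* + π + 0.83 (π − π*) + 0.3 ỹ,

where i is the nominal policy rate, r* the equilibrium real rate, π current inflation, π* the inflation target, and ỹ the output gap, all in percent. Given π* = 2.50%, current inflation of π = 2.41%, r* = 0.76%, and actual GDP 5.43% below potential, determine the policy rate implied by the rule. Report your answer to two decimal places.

Output 5.43% below potential → ỹ = -5.43.
i = 0.76 + 2.41 + 0.83 × (2.41 − 2.50) + 0.3 × (-5.43)
   = 0.76 + 2.41 − 0.0747 − 1.629 = 1.47

1.47%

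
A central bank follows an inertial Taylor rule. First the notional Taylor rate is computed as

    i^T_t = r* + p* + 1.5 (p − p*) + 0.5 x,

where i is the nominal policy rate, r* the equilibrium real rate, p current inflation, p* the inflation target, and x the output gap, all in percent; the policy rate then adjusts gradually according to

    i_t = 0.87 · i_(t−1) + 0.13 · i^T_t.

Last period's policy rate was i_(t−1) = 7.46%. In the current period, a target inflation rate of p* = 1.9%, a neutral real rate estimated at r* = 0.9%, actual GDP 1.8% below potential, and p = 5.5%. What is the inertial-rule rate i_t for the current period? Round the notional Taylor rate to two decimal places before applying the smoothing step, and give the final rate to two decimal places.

Output 1.8% below potential → x = -1.8.
i^T_t = 0.9 + 1.9 + 1.5 × (5.5 − 1.9) + 0.5 × (-1.8)
   = 0.9 + 1.9 + 5.4 − 0.9 = 7.30
i_t = 0.87 × 7.46 + 0.13 × 7.30 = 6.4902 + 0.949 = 7.44

7.44%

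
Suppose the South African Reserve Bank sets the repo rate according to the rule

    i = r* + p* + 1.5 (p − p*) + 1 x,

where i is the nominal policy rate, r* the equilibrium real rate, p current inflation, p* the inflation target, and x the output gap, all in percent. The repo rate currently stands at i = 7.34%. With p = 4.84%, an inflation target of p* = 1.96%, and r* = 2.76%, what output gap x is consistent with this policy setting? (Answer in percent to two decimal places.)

1 x = 7.34 − 2.76 − 1.96 − 1.5 × (4.84 − 1.96) = -1.7
x = -1.7 / 1 = -1.70

-1.70%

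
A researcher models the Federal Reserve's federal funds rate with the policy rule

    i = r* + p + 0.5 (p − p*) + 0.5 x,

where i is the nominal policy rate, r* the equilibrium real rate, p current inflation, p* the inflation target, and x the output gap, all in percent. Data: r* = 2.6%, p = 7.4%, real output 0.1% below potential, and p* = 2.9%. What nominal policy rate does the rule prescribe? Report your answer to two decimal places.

12.20%

Output 0.1% below potential → x = -0.1.
i = 2.6 + 7.4 + 0.5 × (7.4 − 2.9) + 0.5 × (-0.1)
   = 2.6 + 7.4 + 2.25 − 0.05 = 12.20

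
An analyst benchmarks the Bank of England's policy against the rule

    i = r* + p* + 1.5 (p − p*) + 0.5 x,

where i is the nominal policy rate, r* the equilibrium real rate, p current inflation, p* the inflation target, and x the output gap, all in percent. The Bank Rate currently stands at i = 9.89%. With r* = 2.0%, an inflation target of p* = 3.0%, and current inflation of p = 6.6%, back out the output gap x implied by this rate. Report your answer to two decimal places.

-1.02%

0.5 x = 9.89 − 2.0 − 3.0 − 1.5 × (6.6 − 3.0) = -0.51
x = -0.51 / 0.5 = -1.02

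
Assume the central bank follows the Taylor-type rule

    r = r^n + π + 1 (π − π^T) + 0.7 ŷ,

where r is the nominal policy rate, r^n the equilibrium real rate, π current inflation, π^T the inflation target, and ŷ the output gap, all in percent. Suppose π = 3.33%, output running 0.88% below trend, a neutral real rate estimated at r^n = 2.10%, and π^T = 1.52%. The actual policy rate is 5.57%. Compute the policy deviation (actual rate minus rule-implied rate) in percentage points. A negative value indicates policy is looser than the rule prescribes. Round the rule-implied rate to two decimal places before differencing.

-1.05 pp

Output 0.88% below potential → ŷ = -0.88.
r = 2.10 + 3.33 + 1 × (3.33 − 1.52) + 0.7 × (-0.88)
   = 2.10 + 3.33 + 1.81 − 0.616 = 6.62
Deviation = 5.57 − 6.62 = -1.05 pp.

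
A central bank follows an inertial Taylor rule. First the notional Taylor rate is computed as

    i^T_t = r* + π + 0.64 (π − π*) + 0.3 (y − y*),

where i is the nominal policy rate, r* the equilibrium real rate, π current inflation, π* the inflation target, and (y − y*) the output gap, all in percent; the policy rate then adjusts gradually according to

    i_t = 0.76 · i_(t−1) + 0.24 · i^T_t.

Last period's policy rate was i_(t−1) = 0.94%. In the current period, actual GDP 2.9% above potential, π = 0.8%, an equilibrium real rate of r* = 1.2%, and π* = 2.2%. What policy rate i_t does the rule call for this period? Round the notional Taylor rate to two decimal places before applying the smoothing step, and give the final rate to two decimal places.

Output 2.9% above potential → (y − y*) = 2.9.
i^T_t = 1.2 + 0.8 + 0.64 × (0.8 − 2.2) + 0.3 × 2.9
   = 1.2 + 0.8 − 0.896 + 0.87 = 1.97
i_t = 0.76 × 0.94 + 0.24 × 1.97 = 0.7144 + 0.4728 = 1.19

1.19%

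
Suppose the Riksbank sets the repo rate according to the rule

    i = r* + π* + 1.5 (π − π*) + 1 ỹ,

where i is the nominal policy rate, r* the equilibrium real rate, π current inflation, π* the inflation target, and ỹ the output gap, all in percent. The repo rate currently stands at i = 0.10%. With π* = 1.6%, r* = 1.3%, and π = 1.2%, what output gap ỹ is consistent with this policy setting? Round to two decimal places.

1 ỹ = 0.10 − 1.3 − 1.6 − 1.5 × (1.2 − 1.6) = -2.2
ỹ = -2.2 / 1 = -2.20

-2.20%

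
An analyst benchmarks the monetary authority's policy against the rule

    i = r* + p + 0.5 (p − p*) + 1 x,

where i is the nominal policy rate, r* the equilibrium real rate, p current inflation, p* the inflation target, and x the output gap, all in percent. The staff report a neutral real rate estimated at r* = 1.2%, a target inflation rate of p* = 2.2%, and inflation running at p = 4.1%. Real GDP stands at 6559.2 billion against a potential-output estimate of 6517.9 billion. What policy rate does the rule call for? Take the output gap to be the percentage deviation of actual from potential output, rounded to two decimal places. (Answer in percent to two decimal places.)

6.88%

Output gap = 100 × (6559.2 − 6517.9) / 6517.9 = 0.63%.
i = 1.20 + 4.10 + 0.5 × (4.10 − 2.20) + 1 × 0.63
   = 1.20 + 4.1 + 0.95 + 0.63 = 6.88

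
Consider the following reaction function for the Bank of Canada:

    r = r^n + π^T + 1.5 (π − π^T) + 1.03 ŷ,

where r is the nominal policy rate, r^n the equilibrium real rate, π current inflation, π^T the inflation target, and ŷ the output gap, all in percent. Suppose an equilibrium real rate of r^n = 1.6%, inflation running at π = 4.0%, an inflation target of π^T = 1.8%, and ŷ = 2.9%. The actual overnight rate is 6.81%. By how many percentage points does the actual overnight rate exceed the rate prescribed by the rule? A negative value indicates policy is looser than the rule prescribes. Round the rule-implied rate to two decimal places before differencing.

-2.88 pp

r = 1.6 + 1.8 + 1.5 × (4.0 − 1.8) + 1.03 × 2.9
   = 1.6 + 1.8 + 3.3 + 2.987 = 9.69
Deviation = 6.81 − 9.69 = -2.88 pp.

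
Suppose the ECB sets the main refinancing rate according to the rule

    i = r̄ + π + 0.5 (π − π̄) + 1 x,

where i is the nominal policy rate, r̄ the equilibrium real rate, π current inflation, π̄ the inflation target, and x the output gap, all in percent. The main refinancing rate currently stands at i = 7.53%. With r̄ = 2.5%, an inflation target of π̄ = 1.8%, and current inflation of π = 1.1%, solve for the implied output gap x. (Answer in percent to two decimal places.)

1 x = 7.53 − 2.5 − 1.1 − 0.5 × (1.1 − 1.8) = 4.28
x = 4.28 / 1 = 4.28

4.28%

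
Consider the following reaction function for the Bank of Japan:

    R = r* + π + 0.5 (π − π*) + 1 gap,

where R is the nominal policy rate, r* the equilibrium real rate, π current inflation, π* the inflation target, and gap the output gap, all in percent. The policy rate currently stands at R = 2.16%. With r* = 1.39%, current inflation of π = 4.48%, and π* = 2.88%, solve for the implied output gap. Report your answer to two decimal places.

1 gap = 2.16 − 1.39 − 4.48 − 0.5 × (4.48 − 2.88) = -4.51
gap = -4.51 / 1 = -4.51

-4.51%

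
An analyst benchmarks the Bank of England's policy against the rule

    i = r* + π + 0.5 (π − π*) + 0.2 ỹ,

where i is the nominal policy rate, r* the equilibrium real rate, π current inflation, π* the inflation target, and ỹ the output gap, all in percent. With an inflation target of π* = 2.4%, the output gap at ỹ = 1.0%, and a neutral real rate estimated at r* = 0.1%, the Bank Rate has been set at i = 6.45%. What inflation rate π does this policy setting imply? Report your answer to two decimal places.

Collecting π: i = r* + (1 + 0.5) π − 0.5 π* + 0.2 ỹ
1.5 π = 6.45 − 0.1 + 0.5 × 2.4 − 0.2 × 1.0 = 7.35
π = 7.35 / 1.5 = 4.90

4.90%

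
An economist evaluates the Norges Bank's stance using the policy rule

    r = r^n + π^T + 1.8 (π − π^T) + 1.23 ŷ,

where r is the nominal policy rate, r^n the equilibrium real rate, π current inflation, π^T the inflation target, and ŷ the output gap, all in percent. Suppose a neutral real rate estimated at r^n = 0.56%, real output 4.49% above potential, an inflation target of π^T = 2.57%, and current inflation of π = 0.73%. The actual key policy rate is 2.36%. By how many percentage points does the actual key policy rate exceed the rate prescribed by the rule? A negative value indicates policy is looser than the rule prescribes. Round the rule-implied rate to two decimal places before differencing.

-2.98 pp

Output 4.49% above potential → ŷ = 4.49.
r = 0.56 + 2.57 + 1.8 × (0.73 − 2.57) + 1.23 × 4.49
   = 0.56 + 2.57 − 3.312 + 5.5227 = 5.34
Deviation = 2.36 − 5.34 = -2.98 pp.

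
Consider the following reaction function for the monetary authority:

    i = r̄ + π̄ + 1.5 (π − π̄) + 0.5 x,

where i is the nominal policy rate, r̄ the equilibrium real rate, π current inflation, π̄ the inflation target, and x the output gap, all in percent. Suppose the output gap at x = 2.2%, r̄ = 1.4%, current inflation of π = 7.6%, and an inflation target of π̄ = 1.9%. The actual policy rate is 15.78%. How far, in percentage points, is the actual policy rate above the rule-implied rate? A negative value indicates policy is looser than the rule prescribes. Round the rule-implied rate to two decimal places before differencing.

2.83 pp

i = 1.4 + 1.9 + 1.5 × (7.6 − 1.9) + 0.5 × 2.2
   = 1.4 + 1.9 + 8.55 + 1.1 = 12.95
Deviation = 15.78 − 12.95 = 2.83 pp.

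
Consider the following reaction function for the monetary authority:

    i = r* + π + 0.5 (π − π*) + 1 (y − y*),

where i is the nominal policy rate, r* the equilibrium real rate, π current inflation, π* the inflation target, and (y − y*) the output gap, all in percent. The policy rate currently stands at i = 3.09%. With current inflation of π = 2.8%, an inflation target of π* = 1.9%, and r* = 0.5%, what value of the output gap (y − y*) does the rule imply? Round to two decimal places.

-0.66%

1 (y − y*) = 3.09 − 0.5 − 2.8 − 0.5 × (2.8 − 1.9) = -0.66
(y − y*) = -0.66 / 1 = -0.66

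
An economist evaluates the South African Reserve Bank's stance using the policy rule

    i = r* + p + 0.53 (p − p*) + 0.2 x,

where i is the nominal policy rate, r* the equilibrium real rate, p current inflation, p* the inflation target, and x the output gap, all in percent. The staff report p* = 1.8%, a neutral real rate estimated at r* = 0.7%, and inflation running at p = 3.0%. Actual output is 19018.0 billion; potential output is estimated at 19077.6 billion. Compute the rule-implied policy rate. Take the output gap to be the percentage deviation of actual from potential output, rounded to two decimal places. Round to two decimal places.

4.27%

Output gap = 100 × (19018.0 − 19077.6) / 19077.6 = -0.31%.
i = 0.70 + 3.00 + 0.53 × (3.00 − 1.80) + 0.2 × (-0.31)
   = 0.70 + 3 + 0.636 − 0.062 = 4.27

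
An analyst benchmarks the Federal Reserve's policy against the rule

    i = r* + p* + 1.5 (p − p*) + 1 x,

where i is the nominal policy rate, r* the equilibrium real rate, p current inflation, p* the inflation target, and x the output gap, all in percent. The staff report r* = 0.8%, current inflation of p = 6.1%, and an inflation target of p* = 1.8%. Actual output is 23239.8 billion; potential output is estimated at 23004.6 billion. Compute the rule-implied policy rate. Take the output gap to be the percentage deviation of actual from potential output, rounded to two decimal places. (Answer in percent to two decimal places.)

Output gap = 100 × (23239.8 − 23004.6) / 23004.6 = 1.02%.
i = 0.80 + 1.80 + 1.5 × (6.10 − 1.80) + 1 × 1.02
   = 0.80 + 1.8 + 6.45 + 1.02 = 10.07

10.07%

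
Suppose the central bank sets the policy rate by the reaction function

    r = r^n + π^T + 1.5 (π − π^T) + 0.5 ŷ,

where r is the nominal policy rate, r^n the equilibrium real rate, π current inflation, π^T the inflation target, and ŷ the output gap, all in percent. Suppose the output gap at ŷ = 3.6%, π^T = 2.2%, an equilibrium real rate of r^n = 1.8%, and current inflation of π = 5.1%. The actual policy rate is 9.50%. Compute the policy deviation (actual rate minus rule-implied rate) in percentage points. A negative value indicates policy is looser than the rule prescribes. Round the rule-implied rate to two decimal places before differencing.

-0.65 pp

r = 1.8 + 2.2 + 1.5 × (5.1 − 2.2) + 0.5 × 3.6
   = 1.8 + 2.2 + 4.35 + 1.8 = 10.15
Deviation = 9.50 − 10.15 = -0.65 pp.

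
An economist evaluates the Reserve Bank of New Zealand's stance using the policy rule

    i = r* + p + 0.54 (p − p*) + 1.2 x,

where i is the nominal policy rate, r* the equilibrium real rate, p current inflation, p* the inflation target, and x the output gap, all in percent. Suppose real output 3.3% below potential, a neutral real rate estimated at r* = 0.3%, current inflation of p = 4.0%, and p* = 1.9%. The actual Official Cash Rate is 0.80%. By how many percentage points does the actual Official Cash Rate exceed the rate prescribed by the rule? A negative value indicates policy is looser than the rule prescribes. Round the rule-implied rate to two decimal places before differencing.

Output 3.3% below potential → x = -3.3.
i = 0.3 + 4.0 + 0.54 × (4.0 − 1.9) + 1.2 × (-3.3)
   = 0.3 + 4 + 1.134 − 3.96 = 1.47
Deviation = 0.80 − 1.47 = -0.67 pp.

-0.67 pp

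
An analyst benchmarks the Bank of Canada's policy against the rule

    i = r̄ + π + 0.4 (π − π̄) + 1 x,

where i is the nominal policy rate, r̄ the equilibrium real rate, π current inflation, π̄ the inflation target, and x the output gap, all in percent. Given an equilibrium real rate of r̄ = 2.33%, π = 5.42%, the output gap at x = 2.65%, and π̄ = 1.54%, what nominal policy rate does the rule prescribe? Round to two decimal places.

i = 2.33 + 5.42 + 0.4 × (5.42 − 1.54) + 1 × 2.65
   = 2.33 + 5.42 + 1.552 + 2.65 = 11.95

11.95%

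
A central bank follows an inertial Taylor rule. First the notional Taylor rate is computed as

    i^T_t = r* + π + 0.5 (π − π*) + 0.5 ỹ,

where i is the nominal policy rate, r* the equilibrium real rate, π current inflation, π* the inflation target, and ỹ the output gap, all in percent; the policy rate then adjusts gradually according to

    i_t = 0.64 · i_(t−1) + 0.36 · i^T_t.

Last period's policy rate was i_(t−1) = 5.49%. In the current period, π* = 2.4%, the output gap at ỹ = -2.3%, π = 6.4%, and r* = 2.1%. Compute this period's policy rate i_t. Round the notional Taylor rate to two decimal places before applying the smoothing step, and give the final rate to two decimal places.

6.88%

i^T_t = 2.1 + 6.4 + 0.5 × (6.4 − 2.4) + 0.5 × (-2.3)
   = 2.1 + 6.4 + 2 − 1.15 = 9.35
i_t = 0.64 × 5.49 + 0.36 × 9.35 = 3.5136 + 3.366 = 6.88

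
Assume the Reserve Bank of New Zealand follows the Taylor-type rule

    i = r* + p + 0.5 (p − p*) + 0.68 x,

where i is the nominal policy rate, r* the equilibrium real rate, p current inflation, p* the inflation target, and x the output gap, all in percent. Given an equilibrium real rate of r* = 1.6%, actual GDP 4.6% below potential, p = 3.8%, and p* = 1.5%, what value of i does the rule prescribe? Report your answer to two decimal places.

Output 4.6% below potential → x = -4.6.
i = 1.6 + 3.8 + 0.5 × (3.8 − 1.5) + 0.68 × (-4.6)
   = 1.6 + 3.8 + 1.15 − 3.128 = 3.42

3.42%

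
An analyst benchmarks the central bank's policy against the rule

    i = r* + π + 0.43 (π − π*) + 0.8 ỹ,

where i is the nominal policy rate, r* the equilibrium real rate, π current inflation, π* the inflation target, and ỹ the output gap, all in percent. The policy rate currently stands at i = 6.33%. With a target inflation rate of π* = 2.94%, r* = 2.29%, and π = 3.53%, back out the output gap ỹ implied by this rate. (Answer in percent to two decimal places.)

0.8 ỹ = 6.33 − 2.29 − 3.53 − 0.43 × (3.53 − 2.94) = 0.2563
ỹ = 0.2563 / 0.8 = 0.32

0.32%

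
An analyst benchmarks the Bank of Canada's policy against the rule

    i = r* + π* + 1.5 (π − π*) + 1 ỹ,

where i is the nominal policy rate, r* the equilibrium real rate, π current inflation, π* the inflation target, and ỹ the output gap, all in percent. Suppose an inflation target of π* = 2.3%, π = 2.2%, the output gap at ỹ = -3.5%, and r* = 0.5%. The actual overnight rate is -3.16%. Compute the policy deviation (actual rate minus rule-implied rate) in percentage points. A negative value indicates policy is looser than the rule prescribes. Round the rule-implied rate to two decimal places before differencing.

-2.31 pp

i = 0.5 + 2.3 + 1.5 × (2.2 − 2.3) + 1 × (-3.5)
   = 0.5 + 2.3 − 0.15 − 3.5 = -0.85
Deviation = -3.16 − (-0.85) = -2.31 pp.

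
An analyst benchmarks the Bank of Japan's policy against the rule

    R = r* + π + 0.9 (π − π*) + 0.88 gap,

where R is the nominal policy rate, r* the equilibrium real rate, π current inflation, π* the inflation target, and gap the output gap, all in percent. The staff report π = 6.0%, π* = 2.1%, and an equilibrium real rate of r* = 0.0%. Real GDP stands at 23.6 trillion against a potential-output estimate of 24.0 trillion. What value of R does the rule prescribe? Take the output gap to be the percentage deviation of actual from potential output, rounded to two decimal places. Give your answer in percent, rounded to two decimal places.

Output gap = 100 × (23.6 − 24.0) / 24.0 = -1.67%.
R = 0.00 + 6.00 + 0.9 × (6.00 − 2.10) + 0.88 × (-1.67)
   = 0.00 + 6 + 3.51 − 1.4696 = 8.04

8.04%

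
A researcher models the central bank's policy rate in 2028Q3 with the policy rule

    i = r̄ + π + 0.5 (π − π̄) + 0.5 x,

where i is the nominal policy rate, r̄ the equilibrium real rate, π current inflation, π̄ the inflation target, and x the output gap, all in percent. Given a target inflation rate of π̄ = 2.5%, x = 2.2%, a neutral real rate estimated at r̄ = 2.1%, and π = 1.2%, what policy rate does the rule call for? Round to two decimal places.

3.75%

i = 2.1 + 1.2 + 0.5 × (1.2 − 2.5) + 0.5 × 2.2
   = 2.1 + 1.2 − 0.65 + 1.1 = 3.75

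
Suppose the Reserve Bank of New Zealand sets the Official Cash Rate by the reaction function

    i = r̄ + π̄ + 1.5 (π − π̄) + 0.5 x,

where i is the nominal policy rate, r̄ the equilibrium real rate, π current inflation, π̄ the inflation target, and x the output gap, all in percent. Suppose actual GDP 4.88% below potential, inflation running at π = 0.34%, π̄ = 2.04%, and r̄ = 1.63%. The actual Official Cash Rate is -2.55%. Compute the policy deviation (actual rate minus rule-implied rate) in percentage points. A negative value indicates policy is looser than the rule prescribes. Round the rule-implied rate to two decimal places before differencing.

-1.23 pp

Output 4.88% below potential → x = -4.88.
i = 1.63 + 2.04 + 1.5 × (0.34 − 2.04) + 0.5 × (-4.88)
   = 1.63 + 2.04 − 2.55 − 2.44 = -1.32
Deviation = -2.55 − (-1.32) = -1.23 pp.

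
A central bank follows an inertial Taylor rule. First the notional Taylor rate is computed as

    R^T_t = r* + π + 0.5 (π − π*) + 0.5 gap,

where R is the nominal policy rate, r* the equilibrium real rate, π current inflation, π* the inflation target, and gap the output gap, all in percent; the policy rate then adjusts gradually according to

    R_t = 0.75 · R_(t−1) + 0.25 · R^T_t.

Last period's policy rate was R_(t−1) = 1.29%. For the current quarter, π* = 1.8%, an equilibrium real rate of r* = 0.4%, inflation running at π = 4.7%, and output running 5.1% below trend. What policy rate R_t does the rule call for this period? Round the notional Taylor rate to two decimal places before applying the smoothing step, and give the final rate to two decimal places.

1.97%

Output 5.1% below potential → gap = -5.1.
R^T_t = 0.4 + 4.7 + 0.5 × (4.7 − 1.8) + 0.5 × (-5.1)
   = 0.4 + 4.7 + 1.45 − 2.55 = 4.00
R_t = 0.75 × 1.29 + 0.25 × 4.00 = 0.9675 + 1 = 1.97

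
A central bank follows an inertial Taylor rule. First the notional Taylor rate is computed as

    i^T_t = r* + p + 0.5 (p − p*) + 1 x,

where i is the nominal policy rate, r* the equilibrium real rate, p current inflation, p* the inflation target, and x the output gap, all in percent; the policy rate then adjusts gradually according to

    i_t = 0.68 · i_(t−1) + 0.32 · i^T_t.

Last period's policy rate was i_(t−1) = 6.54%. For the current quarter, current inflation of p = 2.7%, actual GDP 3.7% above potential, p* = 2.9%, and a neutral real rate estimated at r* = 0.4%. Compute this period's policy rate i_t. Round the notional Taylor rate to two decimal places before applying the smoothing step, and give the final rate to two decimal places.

Output 3.7% above potential → x = 3.7.
i^T_t = 0.4 + 2.7 + 0.5 × (2.7 − 2.9) + 1 × 3.7
   = 0.4 + 2.7 − 0.1 + 3.7 = 6.70
i_t = 0.68 × 6.54 + 0.32 × 6.70 = 4.4472 + 2.144 = 6.59

6.59%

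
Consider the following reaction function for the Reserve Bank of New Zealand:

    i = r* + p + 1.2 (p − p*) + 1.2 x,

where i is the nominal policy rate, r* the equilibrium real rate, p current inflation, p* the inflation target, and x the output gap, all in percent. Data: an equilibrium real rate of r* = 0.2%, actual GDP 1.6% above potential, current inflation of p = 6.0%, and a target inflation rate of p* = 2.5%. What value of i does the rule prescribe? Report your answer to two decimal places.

Output 1.6% above potential → x = 1.6.
i = 0.2 + 6.0 + 1.2 × (6.0 − 2.5) + 1.2 × 1.6
   = 0.2 + 6 + 4.2 + 1.92 = 12.32

12.32%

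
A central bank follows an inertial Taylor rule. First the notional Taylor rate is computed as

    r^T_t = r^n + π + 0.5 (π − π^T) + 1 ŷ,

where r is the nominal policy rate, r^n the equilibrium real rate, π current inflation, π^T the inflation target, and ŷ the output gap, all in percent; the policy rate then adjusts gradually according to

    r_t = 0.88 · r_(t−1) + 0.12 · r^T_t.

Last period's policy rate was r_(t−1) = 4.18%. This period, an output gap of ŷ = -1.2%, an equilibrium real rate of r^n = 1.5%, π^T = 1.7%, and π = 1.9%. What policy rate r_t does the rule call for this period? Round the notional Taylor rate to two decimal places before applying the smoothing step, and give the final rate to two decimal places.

3.95%

r^T_t = 1.5 + 1.9 + 0.5 × (1.9 − 1.7) + 1 × (-1.2)
   = 1.5 + 1.9 + 0.1 − 1.2 = 2.30
r_t = 0.88 × 4.18 + 0.12 × 2.30 = 3.6784 + 0.276 = 3.95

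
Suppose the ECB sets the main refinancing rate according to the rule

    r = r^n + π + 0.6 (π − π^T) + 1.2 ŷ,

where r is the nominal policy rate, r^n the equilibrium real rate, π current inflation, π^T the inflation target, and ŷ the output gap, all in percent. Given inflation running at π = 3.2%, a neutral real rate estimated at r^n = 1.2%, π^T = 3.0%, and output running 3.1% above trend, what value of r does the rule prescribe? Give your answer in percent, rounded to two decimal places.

Output 3.1% above potential → ŷ = 3.1.
r = 1.2 + 3.2 + 0.6 × (3.2 − 3.0) + 1.2 × 3.1
   = 1.2 + 3.2 + 0.12 + 3.72 = 8.24

8.24%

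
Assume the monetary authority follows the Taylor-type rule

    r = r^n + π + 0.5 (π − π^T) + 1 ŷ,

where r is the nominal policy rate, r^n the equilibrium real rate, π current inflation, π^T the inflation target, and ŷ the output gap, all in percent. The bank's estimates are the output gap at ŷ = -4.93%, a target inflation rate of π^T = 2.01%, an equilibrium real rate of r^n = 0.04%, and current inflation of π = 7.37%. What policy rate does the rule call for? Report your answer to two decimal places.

r = 0.04 + 7.37 + 0.5 × (7.37 − 2.01) + 1 × (-4.93)
   = 0.04 + 7.37 + 2.68 − 4.93 = 5.16

5.16%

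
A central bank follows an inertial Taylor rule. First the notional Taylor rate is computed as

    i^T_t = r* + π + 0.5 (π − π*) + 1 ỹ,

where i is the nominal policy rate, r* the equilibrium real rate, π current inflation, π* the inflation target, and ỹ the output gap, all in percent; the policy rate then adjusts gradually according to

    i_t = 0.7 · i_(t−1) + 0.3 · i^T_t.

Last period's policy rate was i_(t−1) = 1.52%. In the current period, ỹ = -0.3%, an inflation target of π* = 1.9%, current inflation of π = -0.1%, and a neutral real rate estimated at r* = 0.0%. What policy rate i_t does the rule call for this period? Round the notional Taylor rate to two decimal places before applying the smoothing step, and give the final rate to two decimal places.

0.64%

i^T_t = 0.0 + (-0.1) + 0.5 × (-0.1 − 1.9) + 1 × (-0.3)
   = 0.0 − 0.1 − 1 − 0.3 = -1.40
i_t = 0.7 × 1.52 + 0.3 × (-1.40) = 1.064 − 0.42 = 0.64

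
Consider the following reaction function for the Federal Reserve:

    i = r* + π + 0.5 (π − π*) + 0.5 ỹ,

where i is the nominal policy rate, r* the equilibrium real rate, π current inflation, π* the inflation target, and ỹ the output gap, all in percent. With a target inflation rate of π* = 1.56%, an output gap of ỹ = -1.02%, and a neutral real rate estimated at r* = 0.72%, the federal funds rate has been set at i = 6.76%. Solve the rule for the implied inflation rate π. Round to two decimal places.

4.89%

Collecting π: i = r* + (1 + 0.5) π − 0.5 π* + 0.5 ỹ
1.5 π = 6.76 − 0.72 + 0.5 × 1.56 − 0.5 × (-1.02) = 7.33
π = 7.33 / 1.5 = 4.89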